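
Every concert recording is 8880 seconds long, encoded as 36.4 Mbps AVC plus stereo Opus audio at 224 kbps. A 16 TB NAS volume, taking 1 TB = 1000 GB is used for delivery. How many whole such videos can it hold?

Audio: 224 kbps = 0.224 Mbps.
Total bitrate: 36.624 Mbps.
Per item: 36.624 Mbps × 8880 s = 325,221 Mb = 40,653 MB.
Capacity: 16 TB = 128,000,000 Mb; 393.58 items → 393 complete.

393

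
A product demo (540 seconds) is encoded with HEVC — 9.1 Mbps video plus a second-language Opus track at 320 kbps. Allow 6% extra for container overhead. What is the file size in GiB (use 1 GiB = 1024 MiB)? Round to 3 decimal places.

Audio: 320 kbps = 0.320 Mbps.
Total bitrate: 9.1 + 0.320 = 9.420 Mbps.
Stream data: 9.420 Mbps × 540 s = 5086.8 Mb.
With 6% container overhead: ×1.06.
5,392 Mb = 674,001,000 bytes ÷ 1,073,741,824 = 0.6277 GiB.

0.628 GiB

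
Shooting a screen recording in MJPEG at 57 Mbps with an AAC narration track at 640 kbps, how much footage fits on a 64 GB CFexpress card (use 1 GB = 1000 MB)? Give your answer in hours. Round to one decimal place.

2.5 hours

Audio: 640 kbps = 0.640 Mbps.
Total bitrate: 57 + 0.640 = 57.640 Mbps.
Capacity: 64 GB = 512,000 Mb.
Recording time: 512,000 / 57.640 = 8,883 s ≈ 2.47 hours.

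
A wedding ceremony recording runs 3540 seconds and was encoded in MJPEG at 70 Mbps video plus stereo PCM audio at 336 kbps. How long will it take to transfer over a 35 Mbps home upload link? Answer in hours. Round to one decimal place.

2.0 hours

Audio: 336 kbps = 0.336 Mbps.
Total bitrate: 70.336 Mbps.
File: 70.336 Mbps × 3540 s = 248989.4 Mb.
At 35 Mbps: 248989.4 / 35 = 7114.0 s ≈ 1.98 hours.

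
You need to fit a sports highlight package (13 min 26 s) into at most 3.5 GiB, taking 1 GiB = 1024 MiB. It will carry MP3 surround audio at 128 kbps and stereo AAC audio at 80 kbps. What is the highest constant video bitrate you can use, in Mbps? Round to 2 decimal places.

Budget: 3.5 GiB = 30064.8 Mb.
13 min 26 s = 806 s
Total bitrate budget: 30064.8 Mb / 806 s = 37.301 Mbps.
Audio total: 128 + 80 = 208 kbps = 0.208 Mbps.
Video: 37.301 − 0.208 = 37.093 Mbps.

37.09 Mbps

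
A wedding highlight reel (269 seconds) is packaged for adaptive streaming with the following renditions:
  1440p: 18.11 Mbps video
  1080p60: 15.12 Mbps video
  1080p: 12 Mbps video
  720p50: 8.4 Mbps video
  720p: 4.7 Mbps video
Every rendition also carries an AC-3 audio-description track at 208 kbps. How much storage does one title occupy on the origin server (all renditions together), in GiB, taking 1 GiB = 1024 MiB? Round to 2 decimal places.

Audio: 208 kbps = 0.208 Mbps.
Sum of rendition bitrates: (18.11+0.208) + (15.12+0.208) + (12+0.208) + (8.4+0.208) + (4.7+0.208) = 59.370 Mbps.
× 269 s = 15,971 Mb = 1,996 MB = 1.859 GiB.

1.86 GiB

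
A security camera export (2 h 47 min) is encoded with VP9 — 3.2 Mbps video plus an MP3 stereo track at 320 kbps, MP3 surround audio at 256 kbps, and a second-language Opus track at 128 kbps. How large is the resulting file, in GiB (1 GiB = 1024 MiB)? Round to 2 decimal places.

4.55 GiB

2 h 47 min = 167 min = 10020 s
Audio total: 320 + 256 + 128 = 704 kbps = 0.704 Mbps.
Total bitrate: 3.2 + 0.704 = 3.904 Mbps.
Stream data: 3.904 Mbps × 10020 s = 39118.1 Mb.
39,118 Mb = 4,889,760,000 bytes ÷ 1,073,741,824 = 4.554 GiB.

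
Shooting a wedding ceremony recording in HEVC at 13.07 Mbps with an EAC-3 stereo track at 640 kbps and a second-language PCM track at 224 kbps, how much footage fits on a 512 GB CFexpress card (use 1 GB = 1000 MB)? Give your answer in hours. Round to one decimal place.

81.7 hours

Audio total: 640 + 224 = 864 kbps = 0.864 Mbps.
Total bitrate: 13.07 + 0.864 = 13.934 Mbps.
Capacity: 512 GB = 4,096,000 Mb.
Recording time: 4,096,000 / 13.934 = 293,957 s ≈ 81.7 hours.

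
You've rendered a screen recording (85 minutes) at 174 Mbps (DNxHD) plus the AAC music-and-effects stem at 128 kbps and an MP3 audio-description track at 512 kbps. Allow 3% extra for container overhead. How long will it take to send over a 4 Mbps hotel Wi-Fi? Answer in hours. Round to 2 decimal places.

63.71 hours

85 min = 5100 s
Audio total: 128 + 512 = 640 kbps = 0.640 Mbps.
Total bitrate: 174.640 Mbps.
File: 174.640 Mbps × 5100 s = 890664.0 Mb.
With 3% container overhead: ×1.03. → 917383.9 Mb.
At 4 Mbps: 917383.9 / 4 = 229346.0 s ≈ 63.7 hours.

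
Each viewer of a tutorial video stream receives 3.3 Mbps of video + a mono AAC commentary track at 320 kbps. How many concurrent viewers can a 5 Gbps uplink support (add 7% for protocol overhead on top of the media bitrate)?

Audio: 320 kbps = 0.320 Mbps.
Per-viewer media rate: 3.620 Mbps.
On the wire with 7% overhead: 3.873 Mbps.
5 Gbps = 5,000 Mbps; 5,000 / 3.873 = 1290.86 → 1290 viewers.

1290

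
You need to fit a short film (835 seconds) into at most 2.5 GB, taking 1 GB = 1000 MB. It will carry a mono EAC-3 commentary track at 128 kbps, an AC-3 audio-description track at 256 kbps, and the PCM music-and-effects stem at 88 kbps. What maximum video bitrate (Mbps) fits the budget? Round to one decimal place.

23.5 Mbps

Budget: 2.5 GB = 20000.0 Mb.
Total bitrate budget: 20000.0 Mb / 835 s = 23.952 Mbps.
Audio total: 128 + 256 + 88 = 472 kbps = 0.472 Mbps.
Video: 23.952 − 0.472 = 23.480 Mbps.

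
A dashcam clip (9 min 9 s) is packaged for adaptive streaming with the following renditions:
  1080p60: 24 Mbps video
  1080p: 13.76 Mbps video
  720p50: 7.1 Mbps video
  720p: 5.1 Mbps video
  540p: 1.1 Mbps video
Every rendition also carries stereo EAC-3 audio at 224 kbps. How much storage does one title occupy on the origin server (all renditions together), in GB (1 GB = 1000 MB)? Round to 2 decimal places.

3.58 GB

9 min 9 s = 549 s
Audio: 224 kbps = 0.224 Mbps.
Sum of rendition bitrates: (24+0.224) + (13.76+0.224) + (7.1+0.224) + (5.1+0.224) + (1.1+0.224) = 52.180 Mbps.
× 549 s = 28,647 Mb = 3,581 MB = 3.581 GB.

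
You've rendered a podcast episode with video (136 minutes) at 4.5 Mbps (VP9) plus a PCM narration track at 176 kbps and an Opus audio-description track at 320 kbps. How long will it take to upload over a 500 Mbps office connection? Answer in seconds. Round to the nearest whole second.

136 min = 8160 s
Audio total: 176 + 320 = 496 kbps = 0.496 Mbps.
Total bitrate: 4.996 Mbps.
File: 4.996 Mbps × 8160 s = 40767.4 Mb.
At 500 Mbps: 40767.4 / 500 = 81.5 s ≈ 81.5 seconds.

82 seconds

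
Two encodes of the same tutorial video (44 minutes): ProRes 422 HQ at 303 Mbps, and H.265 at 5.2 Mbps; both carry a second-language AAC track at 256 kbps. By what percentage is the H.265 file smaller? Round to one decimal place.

44 min = 2640 s
Audio: 256 kbps = 0.256 Mbps.
ProRes 422 HQ: 303.256 Mbps × 2640 s = 800595.8 Mb = 100.074 GB.
H.265: 5.456 Mbps × 2640 s = 14403.8 Mb = 1.800 GB.
Reduction: (1 − 1.800/100.074) × 100 = 98.20%.

98.2%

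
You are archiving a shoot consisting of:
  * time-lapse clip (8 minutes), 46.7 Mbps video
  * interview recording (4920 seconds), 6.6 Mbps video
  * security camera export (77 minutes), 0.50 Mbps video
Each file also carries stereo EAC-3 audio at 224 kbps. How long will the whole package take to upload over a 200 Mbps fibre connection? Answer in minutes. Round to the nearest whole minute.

Audio: 224 kbps = 0.224 Mbps.
time-lapse clip: 46.924 Mbps × 480 s = 22523.5 Mb
interview recording: 6.824 Mbps × 4920 s = 33574.1 Mb
security camera export: 0.724 Mbps × 4620 s = 3344.9 Mb
Total: 59442.5 Mb = 7430.3 MB.
At 200 Mbps: 59442.5 / 200 = 297 s ≈ 4.95 minutes.

5 minutes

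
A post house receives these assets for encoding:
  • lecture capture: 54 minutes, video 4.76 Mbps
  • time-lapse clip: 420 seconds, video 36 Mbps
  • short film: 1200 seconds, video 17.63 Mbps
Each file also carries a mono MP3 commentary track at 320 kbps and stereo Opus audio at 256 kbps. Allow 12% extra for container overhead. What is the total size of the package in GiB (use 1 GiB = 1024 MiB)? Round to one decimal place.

Audio total: 320 + 256 = 576 kbps = 0.576 Mbps.
lecture capture: 5.336 Mbps × 3240 s × 1.12 = 19363.3 Mb
time-lapse clip: 36.576 Mbps × 420 s × 1.12 = 17205.4 Mb
short film: 18.206 Mbps × 1200 s × 1.12 = 24468.9 Mb
Total: 61037.5 Mb = 7629.7 MB.
= 7.106 GiB.

7.1 GiB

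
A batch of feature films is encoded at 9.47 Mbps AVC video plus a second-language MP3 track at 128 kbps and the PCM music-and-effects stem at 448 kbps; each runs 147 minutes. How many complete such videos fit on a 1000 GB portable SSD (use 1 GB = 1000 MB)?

90

147 min = 8820 s
Audio total: 128 + 448 = 576 kbps = 0.576 Mbps.
Total bitrate: 10.046 Mbps.
Per item: 10.046 Mbps × 8820 s = 88,606 Mb = 11,076 MB.
Capacity: 1000 GB = 8,000,000 Mb; 90.29 items → 90 complete.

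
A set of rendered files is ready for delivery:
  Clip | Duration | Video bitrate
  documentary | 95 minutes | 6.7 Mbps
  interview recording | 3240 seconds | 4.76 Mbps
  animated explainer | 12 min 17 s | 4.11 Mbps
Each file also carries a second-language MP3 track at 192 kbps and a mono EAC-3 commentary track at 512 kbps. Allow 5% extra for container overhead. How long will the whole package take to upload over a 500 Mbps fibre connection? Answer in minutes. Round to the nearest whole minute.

2 minutes

Audio total: 192 + 512 = 704 kbps = 0.704 Mbps.
documentary: 7.404 Mbps × 5700 s × 1.05 = 44312.9 Mb
interview recording: 5.464 Mbps × 3240 s × 1.05 = 18588.5 Mb
animated explainer: 4.814 Mbps × 737 s × 1.05 = 3725.3 Mb
Total: 66626.8 Mb = 8328.3 MB.
At 500 Mbps: 66626.8 / 500 = 133 s ≈ 2.22 minutes.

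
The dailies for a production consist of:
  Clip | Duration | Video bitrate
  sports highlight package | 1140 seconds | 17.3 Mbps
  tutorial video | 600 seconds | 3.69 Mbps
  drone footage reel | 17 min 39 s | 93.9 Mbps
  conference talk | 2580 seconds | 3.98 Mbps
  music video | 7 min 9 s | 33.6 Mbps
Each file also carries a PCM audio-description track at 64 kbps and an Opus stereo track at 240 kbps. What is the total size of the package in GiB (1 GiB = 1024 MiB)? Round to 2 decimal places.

Audio total: 64 + 240 = 304 kbps = 0.304 Mbps.
sports highlight package: 17.604 Mbps × 1140 s = 20068.6 Mb
tutorial video: 3.994 Mbps × 600 s = 2396.4 Mb
drone footage reel: 94.204 Mbps × 1059 s = 99762.0 Mb
conference talk: 4.284 Mbps × 2580 s = 11052.7 Mb
music video: 33.904 Mbps × 429 s = 14544.8 Mb
Total: 147824.5 Mb = 18478.1 MB.
= 17.21 GiB.

17.21 GiB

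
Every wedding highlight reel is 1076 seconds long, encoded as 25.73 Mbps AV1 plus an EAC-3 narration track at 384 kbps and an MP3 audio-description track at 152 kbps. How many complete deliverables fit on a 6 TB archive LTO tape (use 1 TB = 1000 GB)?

1698

Audio total: 384 + 152 = 536 kbps = 0.536 Mbps.
Total bitrate: 26.266 Mbps.
Per item: 26.266 Mbps × 1076 s = 28,262 Mb = 3,533 MB.
Capacity: 6 TB = 48,000,000 Mb; 1698.38 items → 1698 complete.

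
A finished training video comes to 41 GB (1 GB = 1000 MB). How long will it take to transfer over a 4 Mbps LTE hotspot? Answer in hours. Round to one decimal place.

File: 41 GB = 328000.0 Mb.
At 4 Mbps: 328000.0 / 4 = 82000.0 s ≈ 22.8 hours.

22.8 hours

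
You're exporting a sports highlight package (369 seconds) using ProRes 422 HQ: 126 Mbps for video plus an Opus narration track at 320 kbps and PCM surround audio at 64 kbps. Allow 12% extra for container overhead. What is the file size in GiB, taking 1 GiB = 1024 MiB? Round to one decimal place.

Audio total: 320 + 64 = 384 kbps = 0.384 Mbps.
Total bitrate: 126 + 0.384 = 126.384 Mbps.
Stream data: 126.384 Mbps × 369 s = 46635.7 Mb.
With 12% container overhead: ×1.12.
52,232 Mb = 6,528,997,440 bytes ÷ 1,073,741,824 = 6.081 GiB.

6.1 GiB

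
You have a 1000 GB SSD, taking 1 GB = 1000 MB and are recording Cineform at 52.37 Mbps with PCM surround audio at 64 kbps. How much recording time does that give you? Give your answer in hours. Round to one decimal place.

42.4 hours

Audio: 64 kbps = 0.064 Mbps.
Total bitrate: 52.37 + 0.064 = 52.434 Mbps.
Capacity: 1000 GB = 8,000,000 Mb.
Recording time: 8,000,000 / 52.434 = 152,573 s ≈ 42.4 hours.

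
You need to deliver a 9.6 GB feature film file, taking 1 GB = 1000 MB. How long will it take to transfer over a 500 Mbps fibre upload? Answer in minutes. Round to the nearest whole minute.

File: 9.6 GB = 76800.0 Mb.
At 500 Mbps: 76800.0 / 500 = 153.6 s ≈ 2.56 minutes.

3 minutes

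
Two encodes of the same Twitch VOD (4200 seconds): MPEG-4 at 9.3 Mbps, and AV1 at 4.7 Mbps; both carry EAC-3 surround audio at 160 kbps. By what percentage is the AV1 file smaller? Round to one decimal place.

Audio: 160 kbps = 0.160 Mbps.
MPEG-4: 9.460 Mbps × 4200 s = 39732.0 Mb = 4.966 GB.
AV1: 4.860 Mbps × 4200 s = 20412.0 Mb = 2.551 GB.
Reduction: (1 − 2.551/4.966) × 100 = 48.63%.

48.6%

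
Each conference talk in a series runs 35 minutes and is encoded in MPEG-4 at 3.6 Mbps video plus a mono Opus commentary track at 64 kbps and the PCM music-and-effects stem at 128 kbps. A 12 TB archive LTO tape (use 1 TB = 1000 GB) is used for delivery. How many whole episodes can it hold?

12055

35 min = 2100 s
Audio total: 64 + 128 = 192 kbps = 0.192 Mbps.
Total bitrate: 3.792 Mbps.
Per item: 3.792 Mbps × 2100 s = 7,963 Mb = 995.4 MB.
Capacity: 12 TB = 96,000,000 Mb; 12055.46 items → 12055 complete.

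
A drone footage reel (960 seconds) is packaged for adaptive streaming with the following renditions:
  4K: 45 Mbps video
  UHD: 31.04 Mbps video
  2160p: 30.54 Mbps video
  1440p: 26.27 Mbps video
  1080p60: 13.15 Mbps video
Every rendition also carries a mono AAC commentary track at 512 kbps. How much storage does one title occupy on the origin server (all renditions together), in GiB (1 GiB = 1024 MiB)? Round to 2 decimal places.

Audio: 512 kbps = 0.512 Mbps.
Sum of rendition bitrates: (45+0.512) + (31.04+0.512) + (30.54+0.512) + (26.27+0.512) + (13.15+0.512) = 148.560 Mbps.
× 960 s = 142,618 Mb = 17,827 MB = 16.60 GiB.

16.60 GiB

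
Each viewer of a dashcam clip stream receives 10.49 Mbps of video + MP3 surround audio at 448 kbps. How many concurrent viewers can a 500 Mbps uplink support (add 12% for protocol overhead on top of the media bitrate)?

40

Audio: 448 kbps = 0.448 Mbps.
Per-viewer media rate: 10.938 Mbps.
On the wire with 12% overhead: 12.251 Mbps.
500 Mbps = 500.0 Mbps; 500.0 / 12.251 = 40.81 → 40 viewers.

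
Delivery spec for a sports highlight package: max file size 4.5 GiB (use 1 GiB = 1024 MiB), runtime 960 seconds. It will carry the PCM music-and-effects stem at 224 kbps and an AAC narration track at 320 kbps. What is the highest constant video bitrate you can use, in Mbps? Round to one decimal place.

Budget: 4.5 GiB = 38654.7 Mb.
Total bitrate budget: 38654.7 Mb / 960 s = 40.265 Mbps.
Audio total: 224 + 320 = 544 kbps = 0.544 Mbps.
Video: 40.265 − 0.544 = 39.721 Mbps.

39.7 Mbps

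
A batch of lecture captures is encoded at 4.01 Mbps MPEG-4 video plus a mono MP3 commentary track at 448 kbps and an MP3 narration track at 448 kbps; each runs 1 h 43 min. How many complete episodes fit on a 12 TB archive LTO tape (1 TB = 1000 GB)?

1 h 43 min = 103 min = 6180 s
Audio total: 448 + 448 = 896 kbps = 0.896 Mbps.
Total bitrate: 4.906 Mbps.
Per item: 4.906 Mbps × 6180 s = 30,319 Mb = 3,790 MB.
Capacity: 12 TB = 96,000,000 Mb; 3166.32 items → 3166 complete.

3166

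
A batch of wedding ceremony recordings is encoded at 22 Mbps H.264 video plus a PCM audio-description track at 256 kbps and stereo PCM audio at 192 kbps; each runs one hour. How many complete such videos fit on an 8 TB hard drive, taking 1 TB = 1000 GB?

791

1 h = 3600 s
Audio total: 256 + 192 = 448 kbps = 0.448 Mbps.
Total bitrate: 22.448 Mbps.
Per item: 22.448 Mbps × 3600 s = 80,813 Mb = 10,102 MB.
Capacity: 8 TB = 64,000,000 Mb; 791.95 items → 791 complete.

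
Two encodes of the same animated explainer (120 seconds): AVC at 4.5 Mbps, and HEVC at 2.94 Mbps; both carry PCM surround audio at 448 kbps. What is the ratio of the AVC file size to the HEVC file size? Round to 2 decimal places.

Audio: 448 kbps = 0.448 Mbps.
AVC: 4.948 Mbps × 120 s = 593.8 Mb = 70.782 MiB.
HEVC: 3.388 Mbps × 120 s = 406.6 Mb = 48.466 MiB.
Ratio: 70.782 / 48.466 = 1.460.

1.46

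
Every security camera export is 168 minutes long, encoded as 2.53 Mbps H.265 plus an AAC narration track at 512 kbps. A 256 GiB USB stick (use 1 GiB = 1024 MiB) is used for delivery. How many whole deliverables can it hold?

71

168 min = 10080 s
Audio: 512 kbps = 0.512 Mbps.
Total bitrate: 3.042 Mbps.
Per item: 3.042 Mbps × 10080 s = 30,663 Mb = 3,833 MB.
Capacity: 256 GiB = 2,199,023 Mb; 71.72 items → 71 complete.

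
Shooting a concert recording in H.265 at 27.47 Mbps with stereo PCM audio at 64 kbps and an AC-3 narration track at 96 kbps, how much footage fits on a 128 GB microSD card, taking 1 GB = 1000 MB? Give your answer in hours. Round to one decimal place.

10.3 hours

Audio total: 64 + 96 = 160 kbps = 0.160 Mbps.
Total bitrate: 27.47 + 0.160 = 27.630 Mbps.
Capacity: 128 GB = 1,024,000 Mb.
Recording time: 1,024,000 / 27.630 = 37,061 s ≈ 10.3 hours.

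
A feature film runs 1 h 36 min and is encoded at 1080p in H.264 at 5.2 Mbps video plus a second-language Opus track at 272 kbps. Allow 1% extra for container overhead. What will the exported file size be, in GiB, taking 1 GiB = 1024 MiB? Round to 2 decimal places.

1 h 36 min = 96 min = 5760 s
Audio: 272 kbps = 0.272 Mbps.
Total bitrate: 5.2 + 0.272 = 5.472 Mbps.
Stream data: 5.472 Mbps × 5760 s = 31518.7 Mb.
With 1% container overhead: ×1.01.
31,834 Mb = 3,979,238,400 bytes ÷ 1,073,741,824 = 3.706 GiB.

3.71 GiB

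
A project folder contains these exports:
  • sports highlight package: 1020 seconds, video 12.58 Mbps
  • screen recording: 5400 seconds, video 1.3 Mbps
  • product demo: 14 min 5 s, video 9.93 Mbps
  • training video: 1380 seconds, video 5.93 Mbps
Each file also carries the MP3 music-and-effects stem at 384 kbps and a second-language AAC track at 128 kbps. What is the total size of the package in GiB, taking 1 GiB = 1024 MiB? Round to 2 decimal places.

4.76 GiB

Audio total: 384 + 128 = 512 kbps = 0.512 Mbps.
sports highlight package: 13.092 Mbps × 1020 s = 13353.8 Mb
screen recording: 1.812 Mbps × 5400 s = 9784.8 Mb
product demo: 10.442 Mbps × 845 s = 8823.5 Mb
training video: 6.442 Mbps × 1380 s = 8890.0 Mb
Total: 40852.1 Mb = 5106.5 MB.
= 4.756 GiB.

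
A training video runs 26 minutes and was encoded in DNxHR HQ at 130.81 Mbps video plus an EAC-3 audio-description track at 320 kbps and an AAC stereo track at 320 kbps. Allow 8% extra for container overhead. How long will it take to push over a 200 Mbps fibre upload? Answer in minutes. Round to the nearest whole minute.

18 minutes

26 min = 1560 s
Audio total: 320 + 320 = 640 kbps = 0.640 Mbps.
Total bitrate: 131.450 Mbps.
File: 131.450 Mbps × 1560 s = 205062.0 Mb.
With 8% container overhead: ×1.08. → 221467.0 Mb.
At 200 Mbps: 221467.0 / 200 = 1107.3 s ≈ 18.5 minutes.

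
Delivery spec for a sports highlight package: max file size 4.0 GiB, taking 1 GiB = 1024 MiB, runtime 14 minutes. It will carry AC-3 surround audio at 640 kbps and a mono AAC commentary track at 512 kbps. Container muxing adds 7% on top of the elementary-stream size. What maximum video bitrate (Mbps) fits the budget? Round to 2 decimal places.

Budget: 4.0 GiB = 34359.7 Mb.
Stream payload after overhead: 34359.7 / 1.07 = 32111.9 Mb.
14 min = 840 s
Total bitrate budget: 32111.9 Mb / 840 s = 38.228 Mbps.
Audio total: 640 + 512 = 1152 kbps = 1.152 Mbps.
Video: 38.228 − 1.152 = 37.076 Mbps.

37.08 Mbps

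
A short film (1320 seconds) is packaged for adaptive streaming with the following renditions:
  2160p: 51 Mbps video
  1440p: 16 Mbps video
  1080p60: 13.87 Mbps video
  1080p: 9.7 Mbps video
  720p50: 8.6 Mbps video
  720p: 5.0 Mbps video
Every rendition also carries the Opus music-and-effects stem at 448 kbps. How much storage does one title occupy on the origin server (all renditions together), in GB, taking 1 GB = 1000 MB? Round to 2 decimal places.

17.63 GB

Audio: 448 kbps = 0.448 Mbps.
Sum of rendition bitrates: (51+0.448) + (16+0.448) + (13.87+0.448) + (9.7+0.448) + (8.6+0.448) + (5.0+0.448) = 106.858 Mbps.
× 1320 s = 141,053 Mb = 17,632 MB = 17.63 GB.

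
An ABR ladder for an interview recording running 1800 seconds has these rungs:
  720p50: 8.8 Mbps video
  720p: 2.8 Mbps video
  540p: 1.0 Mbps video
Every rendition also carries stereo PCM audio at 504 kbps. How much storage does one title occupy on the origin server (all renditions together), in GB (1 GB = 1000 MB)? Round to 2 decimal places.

Audio: 504 kbps = 0.504 Mbps.
Sum of rendition bitrates: (8.8+0.504) + (2.8+0.504) + (1.0+0.504) = 14.112 Mbps.
× 1800 s = 25,402 Mb = 3,175 MB = 3.175 GB.

3.18 GB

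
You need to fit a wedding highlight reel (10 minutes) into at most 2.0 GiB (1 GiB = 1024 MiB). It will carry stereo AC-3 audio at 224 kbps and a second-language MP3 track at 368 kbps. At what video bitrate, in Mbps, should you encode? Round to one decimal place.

28.0 Mbps

Budget: 2.0 GiB = 17179.9 Mb.
10 min = 600 s
Total bitrate budget: 17179.9 Mb / 600 s = 28.633 Mbps.
Audio total: 224 + 368 = 592 kbps = 0.592 Mbps.
Video: 28.633 − 0.592 = 28.041 Mbps.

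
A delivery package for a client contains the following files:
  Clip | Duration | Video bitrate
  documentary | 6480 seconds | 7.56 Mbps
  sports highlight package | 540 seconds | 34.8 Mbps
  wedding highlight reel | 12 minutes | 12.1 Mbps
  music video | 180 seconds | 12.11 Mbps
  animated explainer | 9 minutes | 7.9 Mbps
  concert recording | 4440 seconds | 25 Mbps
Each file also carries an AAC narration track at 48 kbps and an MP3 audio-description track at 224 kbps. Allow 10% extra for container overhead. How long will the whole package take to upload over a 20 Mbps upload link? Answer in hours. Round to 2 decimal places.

Audio total: 48 + 224 = 272 kbps = 0.272 Mbps.
documentary: 7.832 Mbps × 6480 s × 1.10 = 55826.5 Mb
sports highlight package: 35.072 Mbps × 540 s × 1.10 = 20832.8 Mb
wedding highlight reel: 12.372 Mbps × 720 s × 1.10 = 9798.6 Mb
music video: 12.382 Mbps × 180 s × 1.10 = 2451.6 Mb
animated explainer: 8.172 Mbps × 540 s × 1.10 = 4854.2 Mb
concert recording: 25.272 Mbps × 4440 s × 1.10 = 123428.4 Mb
Total: 217192.1 Mb = 27149.0 MB.
At 20 Mbps: 217192.1 / 20 = 10860 s ≈ 3.02 hours.

3.02 hours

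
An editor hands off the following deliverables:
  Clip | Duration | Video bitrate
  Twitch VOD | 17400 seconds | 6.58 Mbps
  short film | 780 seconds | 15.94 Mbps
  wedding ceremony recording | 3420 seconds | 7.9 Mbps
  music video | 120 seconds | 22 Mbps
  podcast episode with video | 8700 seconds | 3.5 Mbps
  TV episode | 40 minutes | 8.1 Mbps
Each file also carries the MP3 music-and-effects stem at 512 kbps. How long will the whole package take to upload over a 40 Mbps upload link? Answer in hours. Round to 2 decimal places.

1.55 hours

Audio: 512 kbps = 0.512 Mbps.
Twitch VOD: 7.092 Mbps × 17400 s = 123400.8 Mb
short film: 16.452 Mbps × 780 s = 12832.6 Mb
wedding ceremony recording: 8.412 Mbps × 3420 s = 28769.0 Mb
music video: 22.512 Mbps × 120 s = 2701.4 Mb
podcast episode with video: 4.012 Mbps × 8700 s = 34904.4 Mb
TV episode: 8.612 Mbps × 2400 s = 20668.8 Mb
Total: 223277.0 Mb = 27909.6 MB.
At 40 Mbps: 223277.0 / 40 = 5582 s ≈ 1.55 hours.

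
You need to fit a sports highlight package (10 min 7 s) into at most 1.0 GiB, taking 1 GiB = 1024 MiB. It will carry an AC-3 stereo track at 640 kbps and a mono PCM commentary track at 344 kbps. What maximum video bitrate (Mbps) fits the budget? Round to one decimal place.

Budget: 1.0 GiB = 8589.9 Mb.
10 min 7 s = 607 s
Total bitrate budget: 8589.9 Mb / 607 s = 14.151 Mbps.
Audio total: 640 + 344 = 984 kbps = 0.984 Mbps.
Video: 14.151 − 0.984 = 13.167 Mbps.

13.2 Mbps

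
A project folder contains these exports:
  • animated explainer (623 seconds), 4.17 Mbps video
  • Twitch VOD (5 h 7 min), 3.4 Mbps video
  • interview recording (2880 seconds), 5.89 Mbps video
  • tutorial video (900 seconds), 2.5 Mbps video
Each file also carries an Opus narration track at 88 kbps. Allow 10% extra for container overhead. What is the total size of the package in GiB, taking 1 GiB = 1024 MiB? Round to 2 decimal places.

Audio: 88 kbps = 0.088 Mbps.
animated explainer: 4.258 Mbps × 623 s × 1.10 = 2918.0 Mb
Twitch VOD: 3.488 Mbps × 18420 s × 1.10 = 70673.9 Mb
interview recording: 5.978 Mbps × 2880 s × 1.10 = 18938.3 Mb
tutorial video: 2.588 Mbps × 900 s × 1.10 = 2562.1 Mb
Total: 95092.3 Mb = 11886.5 MB.
= 11.07 GiB.

11.07 GiB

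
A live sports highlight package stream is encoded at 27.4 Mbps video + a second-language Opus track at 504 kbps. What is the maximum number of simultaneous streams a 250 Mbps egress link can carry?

8

Audio: 504 kbps = 0.504 Mbps.
Per-viewer media rate: 27.904 Mbps.
250 Mbps = 250.0 Mbps; 250.0 / 27.904 = 8.96 → 8 viewers.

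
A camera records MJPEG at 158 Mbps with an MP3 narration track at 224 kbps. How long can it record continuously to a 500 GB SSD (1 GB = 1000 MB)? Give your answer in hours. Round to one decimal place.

7.0 hours

Audio: 224 kbps = 0.224 Mbps.
Total bitrate: 158 + 0.224 = 158.224 Mbps.
Capacity: 500 GB = 4,000,000 Mb.
Recording time: 4,000,000 / 158.224 = 25,281 s ≈ 7.02 hours.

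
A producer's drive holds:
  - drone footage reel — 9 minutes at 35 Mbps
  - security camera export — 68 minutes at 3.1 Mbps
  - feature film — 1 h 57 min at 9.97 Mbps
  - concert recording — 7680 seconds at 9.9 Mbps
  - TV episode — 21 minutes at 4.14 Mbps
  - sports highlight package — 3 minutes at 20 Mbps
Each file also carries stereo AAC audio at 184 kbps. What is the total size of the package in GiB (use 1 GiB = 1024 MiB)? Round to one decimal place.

22.1 GiB

Audio: 184 kbps = 0.184 Mbps.
drone footage reel: 35.184 Mbps × 540 s = 18999.4 Mb
security camera export: 3.284 Mbps × 4080 s = 13398.7 Mb
feature film: 10.154 Mbps × 7020 s = 71281.1 Mb
concert recording: 10.084 Mbps × 7680 s = 77445.1 Mb
TV episode: 4.324 Mbps × 1260 s = 5448.2 Mb
sports highlight package: 20.184 Mbps × 180 s = 3633.1 Mb
Total: 190205.6 Mb = 23775.7 MB.
= 22.14 GiB.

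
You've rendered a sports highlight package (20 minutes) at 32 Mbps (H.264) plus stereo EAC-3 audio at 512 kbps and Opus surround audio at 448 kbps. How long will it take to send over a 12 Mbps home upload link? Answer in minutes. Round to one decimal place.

20 min = 1200 s
Audio total: 512 + 448 = 960 kbps = 0.960 Mbps.
Total bitrate: 32.960 Mbps.
File: 32.960 Mbps × 1200 s = 39552.0 Mb.
At 12 Mbps: 39552.0 / 12 = 3296.0 s ≈ 54.9 minutes.

54.9 minutes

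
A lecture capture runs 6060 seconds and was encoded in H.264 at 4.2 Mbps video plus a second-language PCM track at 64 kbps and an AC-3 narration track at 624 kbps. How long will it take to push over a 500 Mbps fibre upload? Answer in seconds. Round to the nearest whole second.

Audio total: 64 + 624 = 688 kbps = 0.688 Mbps.
Total bitrate: 4.888 Mbps.
File: 4.888 Mbps × 6060 s = 29621.3 Mb.
At 500 Mbps: 29621.3 / 500 = 59.2 s ≈ 59.2 seconds.

59 seconds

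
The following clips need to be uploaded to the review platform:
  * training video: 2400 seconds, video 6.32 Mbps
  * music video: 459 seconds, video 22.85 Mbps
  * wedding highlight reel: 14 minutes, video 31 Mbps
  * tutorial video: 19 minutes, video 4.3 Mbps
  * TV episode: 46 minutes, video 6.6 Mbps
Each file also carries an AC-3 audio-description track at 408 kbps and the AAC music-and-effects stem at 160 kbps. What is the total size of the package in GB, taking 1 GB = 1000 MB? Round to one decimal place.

Audio total: 408 + 160 = 568 kbps = 0.568 Mbps.
training video: 6.888 Mbps × 2400 s = 16531.2 Mb
music video: 23.418 Mbps × 459 s = 10748.9 Mb
wedding highlight reel: 31.568 Mbps × 840 s = 26517.1 Mb
tutorial video: 4.868 Mbps × 1140 s = 5549.5 Mb
TV episode: 7.168 Mbps × 2760 s = 19783.7 Mb
Total: 79130.4 Mb = 9891.3 MB.
= 9.891 GB.

9.9 GB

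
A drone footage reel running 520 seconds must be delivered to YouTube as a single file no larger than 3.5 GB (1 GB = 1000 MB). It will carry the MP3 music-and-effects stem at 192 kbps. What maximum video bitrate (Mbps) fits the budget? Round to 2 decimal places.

53.65 Mbps

Budget: 3.5 GB = 28000.0 Mb.
Total bitrate budget: 28000.0 Mb / 520 s = 53.846 Mbps.
Audio: 192 kbps = 0.192 Mbps.
Video: 53.846 − 0.192 = 53.654 Mbps.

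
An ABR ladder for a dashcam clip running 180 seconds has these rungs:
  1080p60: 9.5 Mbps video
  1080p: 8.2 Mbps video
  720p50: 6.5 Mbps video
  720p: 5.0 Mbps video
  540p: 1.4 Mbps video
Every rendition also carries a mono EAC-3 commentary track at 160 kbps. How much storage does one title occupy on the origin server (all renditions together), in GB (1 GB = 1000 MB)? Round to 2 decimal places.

0.71 GB

Audio: 160 kbps = 0.160 Mbps.
Sum of rendition bitrates: (9.5+0.160) + (8.2+0.160) + (6.5+0.160) + (5.0+0.160) + (1.4+0.160) = 31.400 Mbps.
× 180 s = 5,652 Mb = 706.5 MB = 0.7065 GB.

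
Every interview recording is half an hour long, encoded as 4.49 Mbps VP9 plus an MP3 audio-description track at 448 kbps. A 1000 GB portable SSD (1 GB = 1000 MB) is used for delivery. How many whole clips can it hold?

900

30 min = 1800 s
Audio: 448 kbps = 0.448 Mbps.
Total bitrate: 4.938 Mbps.
Per item: 4.938 Mbps × 1800 s = 8,888 Mb = 1,111 MB.
Capacity: 1000 GB = 8,000,000 Mb; 900.05 items → 900 complete.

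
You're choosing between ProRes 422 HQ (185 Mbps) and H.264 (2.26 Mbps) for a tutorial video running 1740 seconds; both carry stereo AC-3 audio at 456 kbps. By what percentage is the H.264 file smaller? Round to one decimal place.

Audio: 456 kbps = 0.456 Mbps.
ProRes 422 HQ: 185.456 Mbps × 1740 s = 322693.4 Mb = 40.337 GB.
H.264: 2.716 Mbps × 1740 s = 4725.8 Mb = 0.591 GB.
Reduction: (1 − 0.591/40.337) × 100 = 98.54%.

98.5%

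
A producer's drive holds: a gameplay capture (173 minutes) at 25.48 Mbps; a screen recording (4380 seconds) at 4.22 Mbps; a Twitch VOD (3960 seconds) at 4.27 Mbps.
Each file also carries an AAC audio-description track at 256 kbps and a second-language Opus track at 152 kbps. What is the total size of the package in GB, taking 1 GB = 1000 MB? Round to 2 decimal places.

38.44 GB

Audio total: 256 + 152 = 408 kbps = 0.408 Mbps.
gameplay capture: 25.888 Mbps × 10380 s = 268717.4 Mb
screen recording: 4.628 Mbps × 4380 s = 20270.6 Mb
Twitch VOD: 4.678 Mbps × 3960 s = 18524.9 Mb
Total: 307513.0 Mb = 38439.1 MB.
= 38.44 GB.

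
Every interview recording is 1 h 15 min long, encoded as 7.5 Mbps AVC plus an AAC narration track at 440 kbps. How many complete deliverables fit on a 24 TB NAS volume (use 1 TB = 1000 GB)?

1 h 15 min = 75 min = 4500 s
Audio: 440 kbps = 0.440 Mbps.
Total bitrate: 7.940 Mbps.
Per item: 7.940 Mbps × 4500 s = 35,730 Mb = 4,466 MB.
Capacity: 24 TB = 192,000,000 Mb; 5373.64 items → 5373 complete.

5373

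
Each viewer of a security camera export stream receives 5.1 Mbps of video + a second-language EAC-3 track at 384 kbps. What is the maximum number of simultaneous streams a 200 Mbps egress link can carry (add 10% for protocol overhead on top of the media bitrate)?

Audio: 384 kbps = 0.384 Mbps.
Per-viewer media rate: 5.484 Mbps.
On the wire with 10% overhead: 6.032 Mbps.
200 Mbps = 200.0 Mbps; 200.0 / 6.032 = 33.15 → 33 viewers.

33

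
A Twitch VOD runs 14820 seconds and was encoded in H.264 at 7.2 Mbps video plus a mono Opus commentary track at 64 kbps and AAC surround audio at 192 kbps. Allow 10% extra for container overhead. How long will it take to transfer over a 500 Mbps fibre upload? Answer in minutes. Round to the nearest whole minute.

4 minutes

Audio total: 64 + 192 = 256 kbps = 0.256 Mbps.
Total bitrate: 7.456 Mbps.
File: 7.456 Mbps × 14820 s = 110497.9 Mb.
With 10% container overhead: ×1.10. → 121547.7 Mb.
At 500 Mbps: 121547.7 / 500 = 243.1 s ≈ 4.05 minutes.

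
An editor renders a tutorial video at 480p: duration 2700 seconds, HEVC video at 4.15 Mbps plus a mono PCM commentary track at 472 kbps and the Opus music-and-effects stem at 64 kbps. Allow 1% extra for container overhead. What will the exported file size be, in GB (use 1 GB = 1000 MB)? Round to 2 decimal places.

Audio total: 472 + 64 = 536 kbps = 0.536 Mbps.
Total bitrate: 4.15 + 0.536 = 4.686 Mbps.
Stream data: 4.686 Mbps × 2700 s = 12652.2 Mb.
With 1% container overhead: ×1.01.
12,779 Mb ÷ 8 = 1,597 MB → 1.597 GB.

1.60 GB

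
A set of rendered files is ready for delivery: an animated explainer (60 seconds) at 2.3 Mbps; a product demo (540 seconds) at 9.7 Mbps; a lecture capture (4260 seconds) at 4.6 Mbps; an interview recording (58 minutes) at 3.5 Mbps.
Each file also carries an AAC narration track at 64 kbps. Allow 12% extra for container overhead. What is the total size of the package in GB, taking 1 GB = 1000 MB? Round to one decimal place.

Audio: 64 kbps = 0.064 Mbps.
animated explainer: 2.364 Mbps × 60 s × 1.12 = 158.9 Mb
product demo: 9.764 Mbps × 540 s × 1.12 = 5905.3 Mb
lecture capture: 4.664 Mbps × 4260 s × 1.12 = 22252.9 Mb
interview recording: 3.564 Mbps × 3480 s × 1.12 = 13891.0 Mb
Total: 42208.1 Mb = 5276.0 MB.
= 5.276 GB.

5.3 GB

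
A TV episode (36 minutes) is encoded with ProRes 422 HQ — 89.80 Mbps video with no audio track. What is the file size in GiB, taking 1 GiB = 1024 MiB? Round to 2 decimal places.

36 min = 2160 s
Total bitrate: 89.80 Mbps.
Stream data: 89.800 Mbps × 2160 s = 193968.0 Mb.
193,968 Mb = 24,246,000,000 bytes ÷ 1,073,741,824 = 22.58 GiB.

22.58 GiB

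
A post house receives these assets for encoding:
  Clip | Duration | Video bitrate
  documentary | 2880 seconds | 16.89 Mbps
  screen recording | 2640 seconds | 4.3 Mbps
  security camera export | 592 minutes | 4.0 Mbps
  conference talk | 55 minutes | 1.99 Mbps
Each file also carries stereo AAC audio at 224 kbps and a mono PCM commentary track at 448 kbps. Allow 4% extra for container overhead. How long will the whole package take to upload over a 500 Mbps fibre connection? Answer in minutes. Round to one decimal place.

8.3 minutes

Audio total: 224 + 448 = 672 kbps = 0.672 Mbps.
documentary: 17.562 Mbps × 2880 s × 1.04 = 52601.7 Mb
screen recording: 4.972 Mbps × 2640 s × 1.04 = 13651.1 Mb
security camera export: 4.672 Mbps × 35520 s × 1.04 = 172587.4 Mb
conference talk: 2.662 Mbps × 3300 s × 1.04 = 9136.0 Mb
Total: 247976.2 Mb = 30997.0 MB.
At 500 Mbps: 247976.2 / 500 = 496 s ≈ 8.27 minutes.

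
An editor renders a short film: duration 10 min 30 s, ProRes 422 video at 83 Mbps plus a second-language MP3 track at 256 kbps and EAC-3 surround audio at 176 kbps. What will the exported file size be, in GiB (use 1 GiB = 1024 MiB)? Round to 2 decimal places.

10 min 30 s = 630 s
Audio total: 256 + 176 = 432 kbps = 0.432 Mbps.
Total bitrate: 83 + 0.432 = 83.432 Mbps.
Stream data: 83.432 Mbps × 630 s = 52562.2 Mb.
52,562 Mb = 6,570,270,000 bytes ÷ 1,073,741,824 = 6.119 GiB.

6.12 GiB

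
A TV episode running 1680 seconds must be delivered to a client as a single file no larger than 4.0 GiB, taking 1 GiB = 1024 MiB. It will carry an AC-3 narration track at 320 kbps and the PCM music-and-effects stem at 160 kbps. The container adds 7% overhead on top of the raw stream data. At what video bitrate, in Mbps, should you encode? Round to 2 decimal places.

18.63 Mbps

Budget: 4.0 GiB = 34359.7 Mb.
Stream payload after overhead: 34359.7 / 1.07 = 32111.9 Mb.
Total bitrate budget: 32111.9 Mb / 1680 s = 19.114 Mbps.
Audio total: 320 + 160 = 480 kbps = 0.480 Mbps.
Video: 19.114 − 0.480 = 18.634 Mbps.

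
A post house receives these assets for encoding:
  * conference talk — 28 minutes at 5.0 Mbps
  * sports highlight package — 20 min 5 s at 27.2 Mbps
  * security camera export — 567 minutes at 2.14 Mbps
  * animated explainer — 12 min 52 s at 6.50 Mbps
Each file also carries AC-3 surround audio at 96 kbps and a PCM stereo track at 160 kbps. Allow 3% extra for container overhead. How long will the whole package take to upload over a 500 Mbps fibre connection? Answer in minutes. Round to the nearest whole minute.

Audio total: 96 + 160 = 256 kbps = 0.256 Mbps.
conference talk: 5.256 Mbps × 1680 s × 1.03 = 9095.0 Mb
sports highlight package: 27.456 Mbps × 1205 s × 1.03 = 34077.0 Mb
security camera export: 2.396 Mbps × 34020 s × 1.03 = 83957.3 Mb
animated explainer: 6.756 Mbps × 772 s × 1.03 = 5372.1 Mb
Total: 132501.4 Mb = 16562.7 MB.
At 500 Mbps: 132501.4 / 500 = 265 s ≈ 4.42 minutes.

4 minutes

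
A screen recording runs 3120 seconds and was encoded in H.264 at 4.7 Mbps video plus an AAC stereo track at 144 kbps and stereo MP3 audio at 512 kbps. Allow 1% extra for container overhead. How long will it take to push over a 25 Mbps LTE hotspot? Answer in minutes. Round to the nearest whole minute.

Audio total: 144 + 512 = 656 kbps = 0.656 Mbps.
Total bitrate: 5.356 Mbps.
File: 5.356 Mbps × 3120 s = 16710.7 Mb.
With 1% container overhead: ×1.01. → 16877.8 Mb.
At 25 Mbps: 16877.8 / 25 = 675.1 s ≈ 11.3 minutes.

11 minutes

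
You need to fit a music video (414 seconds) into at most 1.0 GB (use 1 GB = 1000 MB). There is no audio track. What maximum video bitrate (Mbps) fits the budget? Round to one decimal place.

19.3 Mbps

Budget: 1.0 GB = 8000.0 Mb.
Total bitrate budget: 8000.0 Mb / 414 s = 19.324 Mbps.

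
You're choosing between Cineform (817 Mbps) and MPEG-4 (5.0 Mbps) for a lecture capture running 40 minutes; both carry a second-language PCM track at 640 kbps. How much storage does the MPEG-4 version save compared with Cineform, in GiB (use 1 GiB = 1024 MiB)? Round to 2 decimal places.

226.87 GiB

40 min = 2400 s
Audio: 640 kbps = 0.640 Mbps.
Cineform: 817.640 Mbps × 2400 s = 1962336.0 Mb = 228.446 GiB.
MPEG-4: 5.640 Mbps × 2400 s = 13536.0 Mb = 1.576 GiB.
Saving: 228.446 − 1.576 = 226.870 GiB.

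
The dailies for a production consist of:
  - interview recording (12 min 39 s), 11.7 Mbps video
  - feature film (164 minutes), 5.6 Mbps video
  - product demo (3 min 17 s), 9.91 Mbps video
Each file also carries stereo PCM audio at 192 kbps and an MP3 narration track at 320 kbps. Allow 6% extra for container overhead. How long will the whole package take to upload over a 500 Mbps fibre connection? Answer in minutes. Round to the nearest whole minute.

Audio total: 192 + 320 = 512 kbps = 0.512 Mbps.
interview recording: 12.212 Mbps × 759 s × 1.06 = 9825.0 Mb
feature film: 6.112 Mbps × 9840 s × 1.06 = 63750.6 Mb
product demo: 10.422 Mbps × 197 s × 1.06 = 2176.3 Mb
Total: 75752.0 Mb = 9469.0 MB.
At 500 Mbps: 75752.0 / 500 = 152 s ≈ 2.53 minutes.

3 minutes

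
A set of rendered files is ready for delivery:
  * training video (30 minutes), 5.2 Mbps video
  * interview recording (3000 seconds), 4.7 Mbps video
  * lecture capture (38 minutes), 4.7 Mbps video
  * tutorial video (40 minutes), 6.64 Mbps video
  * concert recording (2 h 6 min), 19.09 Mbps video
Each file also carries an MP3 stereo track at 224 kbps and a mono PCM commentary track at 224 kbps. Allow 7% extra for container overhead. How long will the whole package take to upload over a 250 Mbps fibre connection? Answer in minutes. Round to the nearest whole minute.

14 minutes

Audio total: 224 + 224 = 448 kbps = 0.448 Mbps.
training video: 5.648 Mbps × 1800 s × 1.07 = 10878.0 Mb
interview recording: 5.148 Mbps × 3000 s × 1.07 = 16525.1 Mb
lecture capture: 5.148 Mbps × 2280 s × 1.07 = 12559.1 Mb
tutorial video: 7.088 Mbps × 2400 s × 1.07 = 18202.0 Mb
concert recording: 19.538 Mbps × 7560 s × 1.07 = 158046.8 Mb
Total: 216211.0 Mb = 27026.4 MB.
At 250 Mbps: 216211.0 / 250 = 865 s ≈ 14.4 minutes.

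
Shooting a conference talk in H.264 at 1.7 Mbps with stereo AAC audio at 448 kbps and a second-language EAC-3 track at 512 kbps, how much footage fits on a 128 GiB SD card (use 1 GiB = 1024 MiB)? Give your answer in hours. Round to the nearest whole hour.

Audio total: 448 + 512 = 960 kbps = 0.960 Mbps.
Total bitrate: 1.7 + 0.960 = 2.660 Mbps.
Capacity: 128 GiB = 1,099,512 Mb.
Recording time: 1,099,512 / 2.660 = 413,350 s ≈ 115 hours.

115 hours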